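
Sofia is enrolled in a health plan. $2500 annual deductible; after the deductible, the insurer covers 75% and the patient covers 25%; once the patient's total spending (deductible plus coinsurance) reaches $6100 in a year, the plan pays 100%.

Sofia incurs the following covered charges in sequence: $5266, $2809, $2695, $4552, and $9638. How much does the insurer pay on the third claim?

$2021.25

Bill 1, $5266: deductible takes $2500, $2766 remains; 25% of $2766 = $691.50. Patient owes $3191.50 (running OOP $3191.50). Insurer: $5266 − $3191.50 = $2074.50.
Bill 2, $2809: 25% coinsurance on $2809 = $702.25. Patient pays $702.25; OOP now $3893.75. Insurer: $2809 − $702.25 = $2106.75.
Bill 3, $2695: 25% coinsurance on $2695 = $673.75. Patient owes $673.75 (running OOP $4567.50). Plan pays $2695 − $673.75 = $2021.25.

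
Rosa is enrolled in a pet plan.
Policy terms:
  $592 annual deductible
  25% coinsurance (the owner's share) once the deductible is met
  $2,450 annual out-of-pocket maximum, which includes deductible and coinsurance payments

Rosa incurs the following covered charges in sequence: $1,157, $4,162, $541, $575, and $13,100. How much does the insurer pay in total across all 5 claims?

$17,085

Claim 1 ($1,157): deductible takes $592, $565 remains; coinsurance $565 × 25% = $141.25. Owner owes $733.25 (running OOP $733.25). Plan pays $1,157 − $733.25 = $423.75.
Claim 2 ($4,162): deductible already satisfied, so owner's share is 25% × $4,162 = $1,040.50. Owner owes $1,040.50 (running OOP $1,773.75). Plan pays $4,162 − $1,040.50 = $3,121.50.
Claim 3 ($541): deductible met; 25% of $541 = $135.25. Cost to owner: $135.25. OOP to date $1,909. Plan pays $541 − $135.25 = $405.75.
Claim 4 ($575): deductible already satisfied, so owner's share is 25% × $575 = $143.75. Cost to owner: $143.75. OOP to date $2,052.75. Plan pays $575 − $143.75 = $431.25.
Claim 5 ($13,100): deductible met; 25% of $13,100 = $3,275. That would push OOP to $5,327.75, over the $2,450 cap, so owner pays $2,450 − $2,052.75 = $397.25. Insurer: $13,100 − $397.25 = $12,702.75.
Insurer total = bills − owner's total = $19,535 − $2,450 = $17,085.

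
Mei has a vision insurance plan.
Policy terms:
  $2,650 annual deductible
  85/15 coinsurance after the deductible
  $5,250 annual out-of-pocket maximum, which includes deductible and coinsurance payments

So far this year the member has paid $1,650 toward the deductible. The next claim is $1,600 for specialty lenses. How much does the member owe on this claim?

Deductible still to meet: $2,650 − $1,650 = $1,000.
After the $1,000 deductible portion, $1,600 − $1,000 = $600 is subject to coinsurance.
Coinsurance: $600 × 15% = $90.
So the member owes $1,000 + $90 = $1,090 before any cap.
Cumulative spending $1,650 + $1,090 = $2,740 stays under the $5,250 maximum.

$1,090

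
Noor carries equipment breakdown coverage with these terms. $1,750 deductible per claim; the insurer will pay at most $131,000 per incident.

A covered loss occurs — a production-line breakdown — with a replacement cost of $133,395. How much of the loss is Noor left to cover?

Subtract the deductible: $133,395 − $1,750 = $131,645.
The $131,000 per-incident cap binds; insurer pays $131,000.
The business owner bears the rest of the original loss: $133,395 − $131,000 = $2,395.

$2,395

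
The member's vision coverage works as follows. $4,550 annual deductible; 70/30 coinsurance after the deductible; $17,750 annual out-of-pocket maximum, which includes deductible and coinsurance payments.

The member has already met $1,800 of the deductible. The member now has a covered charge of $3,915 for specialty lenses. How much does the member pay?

$1,800 of the $4,550 deductible is already met, leaving $2,750.
The remaining $1,165 (= $3,915 − $2,750) moves to coinsurance.
Member's 30% share of $1,165 is $349.50.
So the member owes $2,750 + $349.50 = $3,099.50 before any cap.
Year-to-date out-of-pocket becomes $1,800 + $3,099.50 = $4,899.50, still under the $17,750 maximum, so no cap applies.

$3,099.50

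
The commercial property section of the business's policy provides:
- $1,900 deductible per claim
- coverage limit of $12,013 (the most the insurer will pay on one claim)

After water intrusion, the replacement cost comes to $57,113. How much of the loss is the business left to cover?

Subtract the deductible: $57,113 − $1,900 = $55,213.
Since $55,213 > $12,013, the payout is capped at $12,013.
Business's share is the uncovered remainder: $57,113 − $12,013 = $45,100.

$45,100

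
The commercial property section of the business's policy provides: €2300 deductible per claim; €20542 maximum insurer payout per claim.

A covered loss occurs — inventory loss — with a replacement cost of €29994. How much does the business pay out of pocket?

€9452

After the deductible, €29994 − €2300 = €27694 remains.
€27694 exceeds the €20542 limit, so the insurer pays the limit: €20542.
Out of pocket: €29994 − €20542 = €9452.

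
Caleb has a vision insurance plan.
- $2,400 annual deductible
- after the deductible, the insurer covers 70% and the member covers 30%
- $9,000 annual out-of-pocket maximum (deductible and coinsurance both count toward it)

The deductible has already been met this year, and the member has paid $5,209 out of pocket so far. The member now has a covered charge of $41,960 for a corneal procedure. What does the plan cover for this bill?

$38,169

With the deductible met, the entire $41,960 is subject to coinsurance.
Coinsurance: $41,960 × 30% = $12,588.
Adding $12,588 to the $5,209 already spent would give $17,797, which exceeds the $9,000 cap; the member pays just $9,000 − $5,209 = $3,791.
Insurer pays the balance: $41,960 − $3,791 = $38,169.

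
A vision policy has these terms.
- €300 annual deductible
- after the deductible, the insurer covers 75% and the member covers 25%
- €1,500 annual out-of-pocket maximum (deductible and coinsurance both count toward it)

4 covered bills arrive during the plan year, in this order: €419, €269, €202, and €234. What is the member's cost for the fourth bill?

€58.50

Bill 1, €419: €300 to deductible, leaving €119; member's 25% is €29.75. Cost to member: €329.75. OOP to date €329.75.
Bill 2, €269: deductible met; 25% of €269 = €67.25. Cost to member: €67.25. OOP to date €397.
Bill 3, €202: deductible already satisfied, so member's share is 25% × €202 = €50.50. Member owes €50.50 (running OOP €447.50).
Bill 4, €234: deductible met; 25% of €234 = €58.50. Member owes €58.50 (running OOP €506).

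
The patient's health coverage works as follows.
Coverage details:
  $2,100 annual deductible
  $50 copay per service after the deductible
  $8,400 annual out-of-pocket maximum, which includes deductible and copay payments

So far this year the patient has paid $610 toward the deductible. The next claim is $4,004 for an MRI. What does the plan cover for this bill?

Remaining deductible: $2,100 − $610 = $1,490.
The remaining $2,514 (= $4,004 − $1,490) moves to the copay.
Copay on this service: $50.
Patient responsibility before any cap: $1,490 + $50 = $1,540.
Total out-of-pocket so far would be $610 + $1,540 = $2,150, below the $8,400 cap — no reduction.
The plan picks up $4,004 − $1,540 = $2,464.

$2,464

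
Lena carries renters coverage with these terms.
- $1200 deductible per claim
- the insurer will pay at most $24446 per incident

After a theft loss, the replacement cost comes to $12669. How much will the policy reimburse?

$11469

After the deductible, $12669 − $1200 = $11469 remains.
That's under the $24446 cap, so the insurer reimburses the full $11469.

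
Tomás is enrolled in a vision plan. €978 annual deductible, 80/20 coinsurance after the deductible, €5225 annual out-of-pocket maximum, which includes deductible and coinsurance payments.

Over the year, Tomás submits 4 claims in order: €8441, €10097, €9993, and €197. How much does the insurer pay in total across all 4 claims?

Claim 1 (€8441): €978 to deductible, leaving €7463; 20% of €7463 = €1492.60. Member owes €2470.60 (running OOP €2470.60). Plan pays €8441 − €2470.60 = €5970.40.
Claim 2 (€10097): 20% coinsurance on €10097 = €2019.40. Member owes €2019.40 (running OOP €4490). Insurer: €10097 − €2019.40 = €8077.60.
Claim 3 (€9993): deductible met; 20% of €9993 = €1998.60. OOP would hit €6488.60 > €5225, so the cap limits the member to €5225 − €4490 = €735. Insurer: €9993 − €735 = €9258.
Claim 4 (€197): deductible already satisfied, so member's share is 20% × €197 = €39.40. OOP would hit €5264.40 > €5225, so the cap limits the member to €5225 − €5225 = €0. Plan pays €197 − €0 = €197.
Insurer total = bills − member's total = €28728 − €5225 = €23503.

€23503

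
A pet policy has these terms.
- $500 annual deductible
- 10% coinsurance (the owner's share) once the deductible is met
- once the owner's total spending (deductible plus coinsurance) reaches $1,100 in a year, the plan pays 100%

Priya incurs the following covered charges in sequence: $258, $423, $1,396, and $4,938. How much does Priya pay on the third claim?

$139.60

#1 ($258): entire amount goes to the deductible. Owner owes $258 (running OOP $258).
#2 ($423): $242 finishes the deductible; $181 goes to coinsurance; coinsurance $181 × 10% = $18.10. Cost to owner: $260.10. OOP to date $518.10.
#3 ($1,396): deductible already satisfied, so owner's share is 10% × $1,396 = $139.60. Cost to owner: $139.60. OOP to date $657.70.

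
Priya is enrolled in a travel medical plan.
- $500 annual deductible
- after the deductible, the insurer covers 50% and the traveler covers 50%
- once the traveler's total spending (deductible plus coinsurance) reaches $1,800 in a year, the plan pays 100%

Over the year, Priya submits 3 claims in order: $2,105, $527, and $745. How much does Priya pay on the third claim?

#1 ($2,105): deductible takes $500, $1,605 remains; 50% of $1,605 = $802.50. Cost to traveler: $1,302.50. OOP to date $1,302.50.
#2 ($527): deductible already satisfied, so traveler's share is 50% × $527 = $263.50. Cost to traveler: $263.50. OOP to date $1,566.
#3 ($745): deductible already satisfied, so traveler's share is 50% × $745 = $372.50. OOP would hit $1,938.50 > $1,800, so the cap limits the traveler to $1,800 − $1,566 = $234.

$234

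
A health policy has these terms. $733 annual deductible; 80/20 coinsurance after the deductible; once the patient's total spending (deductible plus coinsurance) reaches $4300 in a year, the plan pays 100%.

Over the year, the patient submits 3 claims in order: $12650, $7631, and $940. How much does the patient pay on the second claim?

$1183.60

Claim 1 — $12650: $733 finishes the deductible; $11917 goes to coinsurance; patient's 20% is $2383.40. Cost to patient: $3116.40. OOP to date $3116.40.
Claim 2 — $7631: deductible already satisfied, so patient's share is 20% × $7631 = $1526.20. OOP would hit $4642.60 > $4300, so the cap limits the patient to $4300 − $3116.40 = $1183.60.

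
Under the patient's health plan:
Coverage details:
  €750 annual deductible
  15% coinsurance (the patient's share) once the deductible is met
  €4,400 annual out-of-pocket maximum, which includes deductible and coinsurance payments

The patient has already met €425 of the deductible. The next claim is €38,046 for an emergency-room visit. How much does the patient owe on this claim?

€3,975

Remaining deductible: €750 − €425 = €325.
After the €325 deductible portion, €38,046 − €325 = €37,721 is subject to coinsurance.
Coinsurance: €37,721 × 15% = €5,658.15.
Patient responsibility before any cap: €325 + €5,658.15 = €5,983.15.
That would bring total out-of-pocket to €6,408.15, past the €4,400 cap. The patient is capped at €4,400 − €425 = €3,975 on this claim.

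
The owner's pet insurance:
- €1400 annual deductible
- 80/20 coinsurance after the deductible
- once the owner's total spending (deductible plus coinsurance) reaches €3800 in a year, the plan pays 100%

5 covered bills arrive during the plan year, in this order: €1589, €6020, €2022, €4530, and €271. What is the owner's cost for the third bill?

Bill 1, €1589: €1400 finishes the deductible; €189 goes to coinsurance; 20% of €189 = €37.80. Cost to owner: €1437.80. OOP to date €1437.80.
Bill 2, €6020: deductible already satisfied, so owner's share is 20% × €6020 = €1204. Owner pays €1204; OOP now €2641.80.
Bill 3, €2022: deductible already satisfied, so owner's share is 20% × €2022 = €404.40. Owner pays €404.40; OOP now €3046.20.

€404.40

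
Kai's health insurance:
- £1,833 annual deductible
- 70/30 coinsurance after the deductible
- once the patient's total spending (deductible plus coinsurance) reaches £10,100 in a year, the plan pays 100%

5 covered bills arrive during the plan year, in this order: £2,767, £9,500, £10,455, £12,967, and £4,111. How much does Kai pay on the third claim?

Bill 1, £2,767: £1,833 to deductible, leaving £934; patient's 30% is £280.20. Patient pays £2,113.20; OOP now £2,113.20.
Bill 2, £9,500: deductible already satisfied, so patient's share is 30% × £9,500 = £2,850. Cost to patient: £2,850. OOP to date £4,963.20.
Bill 3, £10,455: 30% coinsurance on £10,455 = £3,136.50. Patient owes £3,136.50 (running OOP £8,099.70).

£3,136.50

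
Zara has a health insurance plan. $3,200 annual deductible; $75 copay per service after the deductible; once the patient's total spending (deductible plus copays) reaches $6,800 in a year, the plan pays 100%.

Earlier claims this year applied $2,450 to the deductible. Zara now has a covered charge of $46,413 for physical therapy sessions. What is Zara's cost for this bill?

$825

Remaining deductible: $3,200 − $2,450 = $750.
The remaining $45,663 (= $46,413 − $750) moves to the copay.
Copay on this service: $75.
So the patient owes $750 + $75 = $825 before any cap.
Total out-of-pocket so far would be $2,450 + $825 = $3,275, below the $6,800 cap — no reduction.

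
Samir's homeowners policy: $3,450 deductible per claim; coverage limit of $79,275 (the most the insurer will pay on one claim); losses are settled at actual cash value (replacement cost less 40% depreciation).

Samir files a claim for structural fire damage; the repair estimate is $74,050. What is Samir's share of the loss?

$33,070

Actual cash value after 40% depreciation: $74,050 × 60% = $44,430.
Subtract the deductible: $44,430 − $3,450 = $40,980.
That's under the $79,275 cap, so the insurer reimburses the full $40,980.
The homeowner bears the rest of the original loss: $74,050 − $40,980 = $33,070.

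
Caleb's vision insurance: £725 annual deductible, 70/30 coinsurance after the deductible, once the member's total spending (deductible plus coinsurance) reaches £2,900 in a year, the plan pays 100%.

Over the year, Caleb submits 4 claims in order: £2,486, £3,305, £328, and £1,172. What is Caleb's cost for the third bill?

£98.40

Claim 1 — £2,486: £725 to deductible, leaving £1,761; coinsurance £1,761 × 30% = £528.30. Member pays £1,253.30; OOP now £1,253.30.
Claim 2 — £3,305: 30% coinsurance on £3,305 = £991.50. Member pays £991.50; OOP now £2,244.80.
Claim 3 — £328: deductible already satisfied, so member's share is 30% × £328 = £98.40. Member pays £98.40; OOP now £2,343.20.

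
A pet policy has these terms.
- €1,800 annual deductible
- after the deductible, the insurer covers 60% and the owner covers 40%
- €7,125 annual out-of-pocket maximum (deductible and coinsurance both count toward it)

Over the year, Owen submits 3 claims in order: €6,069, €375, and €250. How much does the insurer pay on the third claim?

€150

Claim 1 — €6,069: deductible takes €1,800, €4,269 remains; coinsurance €4,269 × 40% = €1,707.60. Owner pays €3,507.60; OOP now €3,507.60. Plan pays €6,069 − €3,507.60 = €2,561.40.
Claim 2 — €375: 40% coinsurance on €375 = €150. Cost to owner: €150. OOP to date €3,657.60. Insurer: €375 − €150 = €225.
Claim 3 — €250: 40% coinsurance on €250 = €100. Cost to owner: €100. OOP to date €3,757.60. Plan pays €250 − €100 = €150.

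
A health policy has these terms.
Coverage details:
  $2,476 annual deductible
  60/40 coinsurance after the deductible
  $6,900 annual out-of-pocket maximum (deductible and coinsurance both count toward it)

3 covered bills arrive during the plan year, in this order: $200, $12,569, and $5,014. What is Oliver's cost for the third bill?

Claim 1 ($200): fully absorbed by the deductible. Patient owes $200 (running OOP $200).
Claim 2 ($12,569): $2,276 finishes the deductible; $10,293 goes to coinsurance; 40% of $10,293 = $4,117.20. Cost to patient: $6,393.20. OOP to date $6,593.20.
Claim 3 ($5,014): deductible already satisfied, so patient's share is 40% × $5,014 = $2,005.60. OOP would hit $8,598.80 > $6,900, so the cap limits the patient to $6,900 − $6,593.20 = $306.80.

$306.80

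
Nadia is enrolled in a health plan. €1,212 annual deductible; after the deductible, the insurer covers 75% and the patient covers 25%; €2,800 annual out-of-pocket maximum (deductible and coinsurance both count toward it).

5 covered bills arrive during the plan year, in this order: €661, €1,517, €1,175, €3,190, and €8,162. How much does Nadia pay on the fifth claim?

Claim 1 — €661: all of it applies to the deductible. Cost to patient: €661. OOP to date €661.
Claim 2 — €1,517: deductible takes €551, €966 remains; patient's 25% is €241.50. Patient pays €792.50; OOP now €1,453.50.
Claim 3 — €1,175: 25% coinsurance on €1,175 = €293.75. Patient owes €293.75 (running OOP €1,747.25).
Claim 4 — €3,190: deductible met; 25% of €3,190 = €797.50. Patient owes €797.50 (running OOP €2,544.75).
Claim 5 — €8,162: deductible already satisfied, so patient's share is 25% × €8,162 = €2,040.50. That would push OOP to €4,585.25, over the €2,800 cap, so patient pays €2,800 − €2,544.75 = €255.25.

€255.25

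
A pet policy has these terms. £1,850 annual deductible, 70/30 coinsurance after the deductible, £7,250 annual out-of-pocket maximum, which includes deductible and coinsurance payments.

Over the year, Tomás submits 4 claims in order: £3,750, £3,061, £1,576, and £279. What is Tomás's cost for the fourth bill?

£83.70

#1 (£3,750): deductible takes £1,850, £1,900 remains; coinsurance £1,900 × 30% = £570. Owner pays £2,420; OOP now £2,420.
#2 (£3,061): deductible already satisfied, so owner's share is 30% × £3,061 = £918.30. Owner owes £918.30 (running OOP £3,338.30).
#3 (£1,576): deductible already satisfied, so owner's share is 30% × £1,576 = £472.80. Owner owes £472.80 (running OOP £3,811.10).
#4 (£279): 30% coinsurance on £279 = £83.70. Owner owes £83.70 (running OOP £3,894.80).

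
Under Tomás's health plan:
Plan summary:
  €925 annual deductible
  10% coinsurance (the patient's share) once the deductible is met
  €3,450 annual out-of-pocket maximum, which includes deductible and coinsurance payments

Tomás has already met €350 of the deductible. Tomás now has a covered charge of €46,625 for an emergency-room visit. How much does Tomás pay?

€3,100

Deductible still to meet: €925 − €350 = €575.
After the €575 deductible portion, €46,625 − €575 = €46,050 is subject to coinsurance.
Patient's 10% share of €46,050 is €4,605.
That puts the patient's cost at €575 + €4,605 = €5,180 before any cap.
That would bring total out-of-pocket to €5,530, past the €3,450 cap. The patient is capped at €3,450 − €350 = €3,100 on this claim.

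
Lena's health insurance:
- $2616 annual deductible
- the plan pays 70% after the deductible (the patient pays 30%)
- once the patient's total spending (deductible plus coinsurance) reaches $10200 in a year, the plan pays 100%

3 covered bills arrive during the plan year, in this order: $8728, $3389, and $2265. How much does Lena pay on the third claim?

$679.50

Bill 1, $8728: $2616 finishes the deductible; $6112 goes to coinsurance; coinsurance $6112 × 30% = $1833.60. Cost to patient: $4449.60. OOP to date $4449.60.
Bill 2, $3389: deductible met; 30% of $3389 = $1016.70. Patient owes $1016.70 (running OOP $5466.30).
Bill 3, $2265: deductible met; 30% of $2265 = $679.50. Cost to patient: $679.50. OOP to date $6145.80.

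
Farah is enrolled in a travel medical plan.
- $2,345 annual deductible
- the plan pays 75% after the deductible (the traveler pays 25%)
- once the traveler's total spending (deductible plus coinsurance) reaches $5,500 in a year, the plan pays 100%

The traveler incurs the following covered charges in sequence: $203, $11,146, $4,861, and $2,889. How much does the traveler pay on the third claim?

$904

#1 ($203): fully absorbed by the deductible. Cost to traveler: $203. OOP to date $203.
#2 ($11,146): $2,142 finishes the deductible; $9,004 goes to coinsurance; traveler's 25% is $2,251. Traveler pays $4,393; OOP now $4,596.
#3 ($4,861): deductible already satisfied, so traveler's share is 25% × $4,861 = $1,215.25. Adding that to $4,596 gives $5,811.25, past the $5,500 cap; traveler pays only $5,500 − $4,596 = $904.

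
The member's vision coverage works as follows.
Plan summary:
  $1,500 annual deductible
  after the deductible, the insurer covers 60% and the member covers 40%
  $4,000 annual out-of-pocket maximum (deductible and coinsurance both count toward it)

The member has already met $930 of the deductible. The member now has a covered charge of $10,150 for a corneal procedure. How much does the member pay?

Remaining deductible: $1,500 − $930 = $570.
The remaining $9,580 (= $10,150 − $570) moves to coinsurance.
40% of $9,580 = $3,832 falls to the member.
So the member owes $570 + $3,832 = $4,402 before any cap.
Adding $4,402 to the $930 already spent would give $5,332, which exceeds the $4,000 cap; the member pays just $4,000 − $930 = $3,070.

$3,070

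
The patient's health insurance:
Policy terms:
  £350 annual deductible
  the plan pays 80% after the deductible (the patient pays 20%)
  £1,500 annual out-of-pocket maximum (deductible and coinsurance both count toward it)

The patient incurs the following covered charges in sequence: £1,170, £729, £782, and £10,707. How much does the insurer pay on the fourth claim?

Claim 1 — £1,170: £350 to deductible, leaving £820; coinsurance £820 × 20% = £164. Patient pays £514; OOP now £514. Plan pays £1,170 − £514 = £656.
Claim 2 — £729: 20% coinsurance on £729 = £145.80. Patient owes £145.80 (running OOP £659.80). Plan pays £729 − £145.80 = £583.20.
Claim 3 — £782: deductible already satisfied, so patient's share is 20% × £782 = £156.40. Patient pays £156.40; OOP now £816.20. Insurer: £782 − £156.40 = £625.60.
Claim 4 — £10,707: 20% coinsurance on £10,707 = £2,141.40. Adding that to £816.20 gives £2,957.60, past the £1,500 cap; patient pays only £1,500 − £816.20 = £683.80. Insurer: £10,707 − £683.80 = £10,023.20.

£10,023.20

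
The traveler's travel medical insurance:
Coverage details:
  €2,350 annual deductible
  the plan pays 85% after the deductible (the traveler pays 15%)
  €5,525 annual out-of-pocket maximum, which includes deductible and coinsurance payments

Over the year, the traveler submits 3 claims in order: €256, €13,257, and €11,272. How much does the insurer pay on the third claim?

€9,771.45

Bill 1, €256: entire amount goes to the deductible. Traveler owes €256 (running OOP €256). Insurer: €256 − €256 = €0.
Bill 2, €13,257: deductible takes €2,094, €11,163 remains; coinsurance €11,163 × 15% = €1,674.45. Cost to traveler: €3,768.45. OOP to date €4,024.45. Insurer: €13,257 − €3,768.45 = €9,488.55.
Bill 3, €11,272: deductible already satisfied, so traveler's share is 15% × €11,272 = €1,690.80. Adding that to €4,024.45 gives €5,715.25, past the €5,525 cap; traveler pays only €5,525 − €4,024.45 = €1,500.55. Plan pays €11,272 − €1,500.55 = €9,771.45.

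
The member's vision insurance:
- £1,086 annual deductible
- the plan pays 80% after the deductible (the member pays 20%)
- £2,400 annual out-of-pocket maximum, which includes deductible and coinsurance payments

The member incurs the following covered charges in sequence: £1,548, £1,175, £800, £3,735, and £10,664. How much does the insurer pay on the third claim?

£640

#1 (£1,548): £1,086 finishes the deductible; £462 goes to coinsurance; 20% of £462 = £92.40. Cost to member: £1,178.40. OOP to date £1,178.40. Insurer: £1,548 − £1,178.40 = £369.60.
#2 (£1,175): 20% coinsurance on £1,175 = £235. Member owes £235 (running OOP £1,413.40). Plan pays £1,175 − £235 = £940.
#3 (£800): deductible already satisfied, so member's share is 20% × £800 = £160. Member owes £160 (running OOP £1,573.40). Insurer: £800 − £160 = £640.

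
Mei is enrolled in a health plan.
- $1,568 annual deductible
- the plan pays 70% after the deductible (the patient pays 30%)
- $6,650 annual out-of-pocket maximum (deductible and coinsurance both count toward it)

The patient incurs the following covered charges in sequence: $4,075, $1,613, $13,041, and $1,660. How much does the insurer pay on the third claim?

Bill 1, $4,075: $1,568 finishes the deductible; $2,507 goes to coinsurance; 30% of $2,507 = $752.10. Cost to patient: $2,320.10. OOP to date $2,320.10. Insurer: $4,075 − $2,320.10 = $1,754.90.
Bill 2, $1,613: deductible already satisfied, so patient's share is 30% × $1,613 = $483.90. Cost to patient: $483.90. OOP to date $2,804. Insurer: $1,613 − $483.90 = $1,129.10.
Bill 3, $13,041: deductible already satisfied, so patient's share is 30% × $13,041 = $3,912.30. That would push OOP to $6,716.30, over the $6,650 cap, so patient pays $6,650 − $2,804 = $3,846. Plan pays $13,041 − $3,846 = $9,195.

$9,195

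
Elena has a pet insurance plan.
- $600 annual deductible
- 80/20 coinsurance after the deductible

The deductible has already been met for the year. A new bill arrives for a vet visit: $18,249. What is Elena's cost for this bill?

$3,649.80

The deductible is already satisfied, so the full bill goes to coinsurance.
20% of $18,249 = $3,649.80 falls to the owner.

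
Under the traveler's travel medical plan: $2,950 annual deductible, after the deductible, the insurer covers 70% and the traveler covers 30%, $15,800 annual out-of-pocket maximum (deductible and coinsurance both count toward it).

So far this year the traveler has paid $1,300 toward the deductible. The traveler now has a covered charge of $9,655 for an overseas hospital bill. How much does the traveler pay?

$4,051.50

Remaining deductible: $2,950 − $1,300 = $1,650.
After the $1,650 deductible portion, $9,655 − $1,650 = $8,005 is subject to coinsurance.
Coinsurance: $8,005 × 30% = $2,401.50.
Traveler responsibility before any cap: $1,650 + $2,401.50 = $4,051.50.
Year-to-date out-of-pocket becomes $1,300 + $4,051.50 = $5,351.50, still under the $15,800 maximum, so no cap applies.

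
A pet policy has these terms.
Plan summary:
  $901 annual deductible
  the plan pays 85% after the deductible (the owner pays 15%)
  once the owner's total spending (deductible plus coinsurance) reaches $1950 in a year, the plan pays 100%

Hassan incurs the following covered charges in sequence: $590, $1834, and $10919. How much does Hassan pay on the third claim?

Bill 1, $590: all of it applies to the deductible. Owner pays $590; OOP now $590.
Bill 2, $1834: $311 to deductible, leaving $1523; 15% of $1523 = $228.45. Owner owes $539.45 (running OOP $1129.45).
Bill 3, $10919: deductible already satisfied, so owner's share is 15% × $10919 = $1637.85. That would push OOP to $2767.30, over the $1950 cap, so owner pays $1950 − $1129.45 = $820.55.

$820.55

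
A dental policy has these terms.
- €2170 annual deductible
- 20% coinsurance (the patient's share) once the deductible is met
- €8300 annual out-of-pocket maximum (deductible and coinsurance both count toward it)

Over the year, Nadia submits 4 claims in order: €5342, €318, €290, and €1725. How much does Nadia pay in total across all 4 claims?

Bill 1, €5342: €2170 finishes the deductible; €3172 goes to coinsurance; 20% of €3172 = €634.40. Cost to patient: €2804.40. OOP to date €2804.40.
Bill 2, €318: deductible met; 20% of €318 = €63.60. Cost to patient: €63.60. OOP to date €2868.
Bill 3, €290: deductible already satisfied, so patient's share is 20% × €290 = €58. Patient pays €58; OOP now €2926.
Bill 4, €1725: deductible met; 20% of €1725 = €345. Cost to patient: €345. OOP to date €3271.
Summing the patient's payments: €2804.40 + €63.60 + €58 + €345 = €3271.

€3271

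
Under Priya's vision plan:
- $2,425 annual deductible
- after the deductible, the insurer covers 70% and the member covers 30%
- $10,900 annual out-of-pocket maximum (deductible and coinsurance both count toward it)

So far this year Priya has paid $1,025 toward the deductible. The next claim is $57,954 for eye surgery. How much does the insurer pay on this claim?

Remaining deductible: $2,425 − $1,025 = $1,400.
The remaining $56,554 (= $57,954 − $1,400) moves to coinsurance.
Coinsurance: $56,554 × 30% = $16,966.20.
Member responsibility before any cap: $1,400 + $16,966.20 = $18,366.20.
That would bring total out-of-pocket to $19,391.20, past the $10,900 cap. The member is capped at $10,900 − $1,025 = $9,875 on this claim.
Insurer pays the balance: $57,954 − $9,875 = $48,079.

$48,079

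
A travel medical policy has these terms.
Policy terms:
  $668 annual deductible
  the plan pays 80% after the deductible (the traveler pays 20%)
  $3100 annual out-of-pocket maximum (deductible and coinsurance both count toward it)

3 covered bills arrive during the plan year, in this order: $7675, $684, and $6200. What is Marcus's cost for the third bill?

Claim 1 ($7675): $668 to deductible, leaving $7007; 20% of $7007 = $1401.40. Traveler pays $2069.40; OOP now $2069.40.
Claim 2 ($684): deductible met; 20% of $684 = $136.80. Traveler pays $136.80; OOP now $2206.20.
Claim 3 ($6200): 20% coinsurance on $6200 = $1240. That would push OOP to $3446.20, over the $3100 cap, so traveler pays $3100 − $2206.20 = $893.80.

$893.80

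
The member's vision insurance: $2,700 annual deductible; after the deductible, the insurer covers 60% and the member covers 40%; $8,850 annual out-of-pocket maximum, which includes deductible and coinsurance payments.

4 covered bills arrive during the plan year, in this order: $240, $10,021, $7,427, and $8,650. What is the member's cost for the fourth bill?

$154.80

Claim 1 ($240): all of it applies to the deductible. Member owes $240 (running OOP $240).
Claim 2 ($10,021): $2,460 finishes the deductible; $7,561 goes to coinsurance; 40% of $7,561 = $3,024.40. Member owes $5,484.40 (running OOP $5,724.40).
Claim 3 ($7,427): deductible met; 40% of $7,427 = $2,970.80. Member owes $2,970.80 (running OOP $8,695.20).
Claim 4 ($8,650): 40% coinsurance on $8,650 = $3,460. Adding that to $8,695.20 gives $12,155.20, past the $8,850 cap; member pays only $8,850 − $8,695.20 = $154.80.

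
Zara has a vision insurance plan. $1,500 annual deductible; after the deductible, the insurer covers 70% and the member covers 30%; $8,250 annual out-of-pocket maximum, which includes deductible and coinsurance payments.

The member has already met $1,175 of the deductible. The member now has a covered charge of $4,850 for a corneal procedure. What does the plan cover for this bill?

$3,167.50

Deductible still to meet: $1,500 − $1,175 = $325.
That leaves $4,850 − $325 = $4,525 for coinsurance.
Coinsurance: $4,525 × 30% = $1,357.50.
So the member owes $325 + $1,357.50 = $1,682.50 before any cap.
Total out-of-pocket so far would be $1,175 + $1,682.50 = $2,857.50, below the $8,250 cap — no reduction.
Insurer pays the balance: $4,850 − $1,682.50 = $3,167.50.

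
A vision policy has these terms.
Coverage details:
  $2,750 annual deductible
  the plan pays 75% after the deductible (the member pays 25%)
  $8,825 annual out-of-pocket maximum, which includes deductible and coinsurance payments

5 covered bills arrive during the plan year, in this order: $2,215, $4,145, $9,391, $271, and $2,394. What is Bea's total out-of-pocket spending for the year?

Bill 1, $2,215: all of it applies to the deductible. Member owes $2,215 (running OOP $2,215).
Bill 2, $4,145: deductible takes $535, $3,610 remains; 25% of $3,610 = $902.50. Cost to member: $1,437.50. OOP to date $3,652.50.
Bill 3, $9,391: deductible already satisfied, so member's share is 25% × $9,391 = $2,347.75. Member owes $2,347.75 (running OOP $6,000.25).
Bill 4, $271: deductible already satisfied, so member's share is 25% × $271 = $67.75. Cost to member: $67.75. OOP to date $6,068.
Bill 5, $2,394: 25% coinsurance on $2,394 = $598.50. Cost to member: $598.50. OOP to date $6,666.50.
Summing the member's payments: $2,215 + $1,437.50 + $2,347.75 + $67.75 + $598.50 = $6,666.50.

$6,666.50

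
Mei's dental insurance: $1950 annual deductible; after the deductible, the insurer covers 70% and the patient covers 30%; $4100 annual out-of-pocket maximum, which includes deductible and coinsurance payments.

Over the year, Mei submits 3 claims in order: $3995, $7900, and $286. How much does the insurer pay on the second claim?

Claim 1 — $3995: $1950 finishes the deductible; $2045 goes to coinsurance; 30% of $2045 = $613.50. Cost to patient: $2563.50. OOP to date $2563.50. Insurer: $3995 − $2563.50 = $1431.50.
Claim 2 — $7900: 30% coinsurance on $7900 = $2370. OOP would hit $4933.50 > $4100, so the cap limits the patient to $4100 − $2563.50 = $1536.50. Insurer: $7900 − $1536.50 = $6363.50.

$6363.50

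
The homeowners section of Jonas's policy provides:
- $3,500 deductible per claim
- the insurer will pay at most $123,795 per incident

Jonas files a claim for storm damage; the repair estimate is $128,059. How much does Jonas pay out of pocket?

Less the $3,500 deductible: $128,059 − $3,500 = $124,559.
$124,559 exceeds the $123,795 limit, so the insurer pays the limit: $123,795.
Out of pocket: $128,059 − $123,795 = $4,264.

$4,264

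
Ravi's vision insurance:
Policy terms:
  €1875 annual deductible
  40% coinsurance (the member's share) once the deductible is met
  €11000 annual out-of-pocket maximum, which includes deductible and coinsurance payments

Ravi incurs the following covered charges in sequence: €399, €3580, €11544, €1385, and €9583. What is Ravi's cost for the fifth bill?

€3111.80

Bill 1, €399: all of it applies to the deductible. Member pays €399; OOP now €399.
Bill 2, €3580: €1476 finishes the deductible; €2104 goes to coinsurance; coinsurance €2104 × 40% = €841.60. Member pays €2317.60; OOP now €2716.60.
Bill 3, €11544: deductible met; 40% of €11544 = €4617.60. Member owes €4617.60 (running OOP €7334.20).
Bill 4, €1385: deductible met; 40% of €1385 = €554. Cost to member: €554. OOP to date €7888.20.
Bill 5, €9583: deductible met; 40% of €9583 = €3833.20. OOP would hit €11721.40 > €11000, so the cap limits the member to €11000 − €7888.20 = €3111.80.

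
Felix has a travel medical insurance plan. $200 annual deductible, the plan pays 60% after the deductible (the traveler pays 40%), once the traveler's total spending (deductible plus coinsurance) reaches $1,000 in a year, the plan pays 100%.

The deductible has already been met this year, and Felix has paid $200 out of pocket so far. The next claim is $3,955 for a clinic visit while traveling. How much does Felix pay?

The deductible is already satisfied, so the full bill goes to coinsurance.
Traveler's 40% share of $3,955 is $1,582.
Year-to-date out-of-pocket would reach $200 + $1,582 = $1,782, above the $1,000 maximum, so the traveler pays only $1,000 − $200 = $800.

$800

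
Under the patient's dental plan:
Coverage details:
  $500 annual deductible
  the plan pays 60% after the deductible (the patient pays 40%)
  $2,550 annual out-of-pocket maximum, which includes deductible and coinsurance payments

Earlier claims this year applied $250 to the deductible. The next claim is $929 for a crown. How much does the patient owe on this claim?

$521.60

Remaining deductible: $500 − $250 = $250.
After the $250 deductible portion, $929 − $250 = $679 is subject to coinsurance.
Coinsurance: $679 × 40% = $271.60.
So the patient owes $250 + $271.60 = $521.60 before any cap.
Cumulative spending $250 + $521.60 = $771.60 stays under the $2,550 maximum.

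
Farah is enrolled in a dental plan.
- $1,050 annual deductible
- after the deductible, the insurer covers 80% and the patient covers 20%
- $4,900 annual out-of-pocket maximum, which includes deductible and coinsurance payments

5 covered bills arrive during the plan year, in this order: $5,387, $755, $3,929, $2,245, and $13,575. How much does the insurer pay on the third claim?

$3,143.20

Claim 1 — $5,387: $1,050 finishes the deductible; $4,337 goes to coinsurance; coinsurance $4,337 × 20% = $867.40. Patient pays $1,917.40; OOP now $1,917.40. Insurer: $5,387 − $1,917.40 = $3,469.60.
Claim 2 — $755: deductible met; 20% of $755 = $151. Patient owes $151 (running OOP $2,068.40). Insurer: $755 − $151 = $604.
Claim 3 — $3,929: deductible met; 20% of $3,929 = $785.80. Patient owes $785.80 (running OOP $2,854.20). Plan pays $3,929 − $785.80 = $3,143.20.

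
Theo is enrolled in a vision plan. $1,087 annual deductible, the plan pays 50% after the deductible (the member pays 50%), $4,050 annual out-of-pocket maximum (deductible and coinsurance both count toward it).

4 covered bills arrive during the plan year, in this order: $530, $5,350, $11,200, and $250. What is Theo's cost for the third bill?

Bill 1, $530: entire amount goes to the deductible. Member owes $530 (running OOP $530).
Bill 2, $5,350: $557 finishes the deductible; $4,793 goes to coinsurance; coinsurance $4,793 × 50% = $2,396.50. Member pays $2,953.50; OOP now $3,483.50.
Bill 3, $11,200: deductible met; 50% of $11,200 = $5,600. OOP would hit $9,083.50 > $4,050, so the cap limits the member to $4,050 − $3,483.50 = $566.50.

$566.50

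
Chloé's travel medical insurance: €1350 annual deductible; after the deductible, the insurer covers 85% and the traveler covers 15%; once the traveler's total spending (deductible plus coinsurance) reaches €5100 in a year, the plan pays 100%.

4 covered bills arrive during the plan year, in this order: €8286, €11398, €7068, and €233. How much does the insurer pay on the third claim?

€6068.10

Claim 1 — €8286: €1350 to deductible, leaving €6936; traveler's 15% is €1040.40. Traveler pays €2390.40; OOP now €2390.40. Insurer: €8286 − €2390.40 = €5895.60.
Claim 2 — €11398: 15% coinsurance on €11398 = €1709.70. Traveler owes €1709.70 (running OOP €4100.10). Insurer: €11398 − €1709.70 = €9688.30.
Claim 3 — €7068: 15% coinsurance on €7068 = €1060.20. Adding that to €4100.10 gives €5160.30, past the €5100 cap; traveler pays only €5100 − €4100.10 = €999.90. Insurer: €7068 − €999.90 = €6068.10.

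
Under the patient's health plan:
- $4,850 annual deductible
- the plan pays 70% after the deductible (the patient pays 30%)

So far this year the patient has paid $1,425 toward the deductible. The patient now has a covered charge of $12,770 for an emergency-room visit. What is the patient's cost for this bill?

$6,228.50

$1,425 of the $4,850 deductible is already met, leaving $3,425.
After the $3,425 deductible portion, $12,770 − $3,425 = $9,345 is subject to coinsurance.
30% of $9,345 = $2,803.50 falls to the patient.
Patient responsibility: $3,425 + $2,803.50 = $6,228.50.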